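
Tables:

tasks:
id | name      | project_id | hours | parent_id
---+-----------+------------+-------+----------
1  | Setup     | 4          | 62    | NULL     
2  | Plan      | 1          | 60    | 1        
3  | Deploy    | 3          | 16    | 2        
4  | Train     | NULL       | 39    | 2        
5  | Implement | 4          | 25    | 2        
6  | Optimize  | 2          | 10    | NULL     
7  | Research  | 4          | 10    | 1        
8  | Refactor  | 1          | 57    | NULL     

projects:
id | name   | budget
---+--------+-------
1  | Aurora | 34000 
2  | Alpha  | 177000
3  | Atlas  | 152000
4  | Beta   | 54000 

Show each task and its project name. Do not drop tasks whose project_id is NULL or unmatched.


LEFT JOIN keeps every row from tasks (the left table); where project_id has no match in projects, the project columns become NULL. Walk through each task:
  - task 1 (Setup): project_id=4 -> matches Beta
  - task 2 (Plan): project_id=1 -> matches Aurora
  - task 3 (Deploy): project_id=3 -> matches Atlas
  - task 4 (Train): project_id=NULL, no match -> kept with NULL
  - task 5 (Implement): project_id=4 -> matches Beta
  - task 6 (Optimize): project_id=2 -> matches Alpha
  - task 7 (Research): project_id=4 -> matches Beta
  - task 8 (Refactor): project_id=1 -> matches Aurora
All 8 rows appear; 1 has NULL project.

SQL:
SELECT a.name, b.name AS project
FROM tasks a
LEFT JOIN projects b ON a.project_id = b.id

Result:
name      | project
----------+--------
Setup     | Beta   
Plan      | Aurora 
Deploy    | Atlas  
Train     | NULL   
Implement | Beta   
Optimize  | Alpha  
Research  | Beta   
Refactor  | Aurora 


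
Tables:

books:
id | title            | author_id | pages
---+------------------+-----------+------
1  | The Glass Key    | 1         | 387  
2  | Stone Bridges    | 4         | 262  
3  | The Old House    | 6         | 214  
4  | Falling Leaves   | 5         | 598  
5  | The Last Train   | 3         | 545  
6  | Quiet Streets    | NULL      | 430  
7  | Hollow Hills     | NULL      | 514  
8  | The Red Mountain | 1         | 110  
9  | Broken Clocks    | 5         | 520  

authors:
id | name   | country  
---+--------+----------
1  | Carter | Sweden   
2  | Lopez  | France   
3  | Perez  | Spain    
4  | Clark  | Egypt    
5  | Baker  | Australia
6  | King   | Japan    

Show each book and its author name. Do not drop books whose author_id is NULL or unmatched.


LEFT JOIN keeps every row from books (the left table); where author_id has no match in authors, the author columns become NULL. Walk through each book:
  - book 1 (The Glass Key): author_id=1 -> matches Carter
  - book 2 (Stone Bridges): author_id=4 -> matches Clark
  - book 3 (The Old House): author_id=6 -> matches King
  - book 4 (Falling Leaves): author_id=5 -> matches Baker
  - book 5 (The Last Train): author_id=3 -> matches Perez
  - book 6 (Quiet Streets): author_id=NULL, no match -> kept with NULL
  - book 7 (Hollow Hills): author_id=NULL, no match -> kept with NULL
  - book 8 (The Red Mountain): author_id=1 -> matches Carter
  - book 9 (Broken Clocks): author_id=5 -> matches Baker
All 9 rows appear; 2 have NULL author.

SQL:
SELECT a.title, b.name AS author
FROM books a
LEFT JOIN authors b ON a.author_id = b.id

Result:
title            | author
-----------------+-------
The Glass Key    | Carter
Stone Bridges    | Clark 
The Old House    | King  
Falling Leaves   | Baker 
The Last Train   | Perez 
Quiet Streets    | NULL  
Hollow Hills     | NULL  
The Red Mountain | Carter
Broken Clocks    | Baker 


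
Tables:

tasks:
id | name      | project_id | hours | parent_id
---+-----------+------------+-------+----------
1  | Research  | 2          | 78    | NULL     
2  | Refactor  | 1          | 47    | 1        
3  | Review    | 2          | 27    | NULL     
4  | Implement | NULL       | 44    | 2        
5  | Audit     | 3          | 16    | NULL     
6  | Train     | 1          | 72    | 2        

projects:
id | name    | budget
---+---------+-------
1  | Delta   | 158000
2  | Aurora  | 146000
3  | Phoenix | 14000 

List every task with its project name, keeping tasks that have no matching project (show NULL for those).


LEFT JOIN keeps every row from tasks (the left table); where project_id has no match in projects, the project columns become NULL. Walk through each task:
  - task 1 (Research): project_id=2 -> matches Aurora
  - task 2 (Refactor): project_id=1 -> matches Delta
  - task 3 (Review): project_id=2 -> matches Aurora
  - task 4 (Implement): project_id=NULL, no match -> kept with NULL
  - task 5 (Audit): project_id=3 -> matches Phoenix
  - task 6 (Train): project_id=1 -> matches Delta
All 6 rows appear; 1 has NULL project.

SQL:
SELECT a.name, b.name AS project
FROM tasks a
LEFT JOIN projects b ON a.project_id = b.id

Result:
name      | project
----------+--------
Research  | Aurora 
Refactor  | Delta  
Review    | Aurora 
Implement | NULL   
Audit     | Phoenix
Train     | Delta  


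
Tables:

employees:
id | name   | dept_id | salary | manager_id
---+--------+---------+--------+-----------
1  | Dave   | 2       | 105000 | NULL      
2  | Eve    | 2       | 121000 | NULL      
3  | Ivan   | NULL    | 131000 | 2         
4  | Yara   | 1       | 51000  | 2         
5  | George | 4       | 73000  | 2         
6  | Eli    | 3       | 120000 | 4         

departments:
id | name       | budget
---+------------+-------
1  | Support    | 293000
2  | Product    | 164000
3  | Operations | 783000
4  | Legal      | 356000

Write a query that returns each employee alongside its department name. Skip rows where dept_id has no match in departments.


INNER JOIN keeps only employees rows whose dept_id matches an id in departments. Walk through each employee:
  - employee 1 (Dave): dept_id=2 -> matches Product
  - employee 2 (Eve): dept_id=2 -> matches Product
  - employee 3 (Ivan): dept_id=NULL, no match -> dropped
  - employee 4 (Yara): dept_id=1 -> matches Support
  - employee 5 (George): dept_id=4 -> matches Legal
  - employee 6 (Eli): dept_id=3 -> matches Operations
So 1 of 6 rows is dropped.

SQL:
SELECT a.name, b.name AS department
FROM employees a
INNER JOIN departments b ON a.dept_id = b.id

Result:
name   | department
-------+-----------
Dave   | Product   
Eve    | Product   
Yara   | Support   
George | Legal     
Eli    | Operations


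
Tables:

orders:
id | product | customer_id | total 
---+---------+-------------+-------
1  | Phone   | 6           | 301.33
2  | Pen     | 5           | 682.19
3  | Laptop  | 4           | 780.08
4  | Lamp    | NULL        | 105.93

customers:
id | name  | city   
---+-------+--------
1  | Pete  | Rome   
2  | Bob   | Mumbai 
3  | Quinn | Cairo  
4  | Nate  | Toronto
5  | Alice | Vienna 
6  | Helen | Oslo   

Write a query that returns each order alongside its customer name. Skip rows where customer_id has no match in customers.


INNER JOIN keeps only orders rows whose customer_id matches an id in customers. Walk through each order:
  - order 1 (Phone): customer_id=6 -> matches Helen
  - order 2 (Pen): customer_id=5 -> matches Alice
  - order 3 (Laptop): customer_id=4 -> matches Nate
  - order 4 (Lamp): customer_id=NULL, no match -> dropped
So 1 of 4 rows is dropped.

SQL:
SELECT a.product, b.name AS customer
FROM orders a
INNER JOIN customers b ON a.customer_id = b.id

Result:
product | customer
--------+---------
Phone   | Helen   
Pen     | Alice   
Laptop  | Nate    


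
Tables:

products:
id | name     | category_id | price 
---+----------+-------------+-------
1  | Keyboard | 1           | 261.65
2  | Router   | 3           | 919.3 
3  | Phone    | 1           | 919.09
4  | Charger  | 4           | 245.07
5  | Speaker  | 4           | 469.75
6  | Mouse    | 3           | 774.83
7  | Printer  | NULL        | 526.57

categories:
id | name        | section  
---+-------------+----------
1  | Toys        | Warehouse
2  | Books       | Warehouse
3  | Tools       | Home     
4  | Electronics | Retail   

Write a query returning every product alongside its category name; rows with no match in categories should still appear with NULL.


LEFT JOIN keeps every row from products (the left table); where category_id has no match in categories, the category columns become NULL. Walk through each product:
  - product 1 (Keyboard): category_id=1 -> matches Toys
  - product 2 (Router): category_id=3 -> matches Tools
  - product 3 (Phone): category_id=1 -> matches Toys
  - product 4 (Charger): category_id=4 -> matches Electronics
  - product 5 (Speaker): category_id=4 -> matches Electronics
  - product 6 (Mouse): category_id=3 -> matches Tools
  - product 7 (Printer): category_id=NULL, no match -> kept with NULL
All 7 rows appear; 1 has NULL category.

SQL:
SELECT a.name, b.name AS category
FROM products a
LEFT JOIN categories b ON a.category_id = b.id

Result:
name     | category   
---------+------------
Keyboard | Toys       
Router   | Tools      
Phone    | Toys       
Charger  | Electronics
Speaker  | Electronics
Mouse    | Tools      
Printer  | NULL       


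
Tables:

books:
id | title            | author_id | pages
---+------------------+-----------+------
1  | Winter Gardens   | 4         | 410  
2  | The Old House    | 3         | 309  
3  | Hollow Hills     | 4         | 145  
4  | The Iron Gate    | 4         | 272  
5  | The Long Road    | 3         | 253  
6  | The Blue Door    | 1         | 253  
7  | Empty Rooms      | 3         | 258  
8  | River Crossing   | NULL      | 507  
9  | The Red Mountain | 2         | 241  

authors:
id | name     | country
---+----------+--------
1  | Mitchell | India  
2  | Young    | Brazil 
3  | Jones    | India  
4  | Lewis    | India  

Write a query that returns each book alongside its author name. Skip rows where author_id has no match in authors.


INNER JOIN keeps only books rows whose author_id matches an id in authors. Walk through each book:
  - book 1 (Winter Gardens): author_id=4 -> matches Lewis
  - book 2 (The Old House): author_id=3 -> matches Jones
  - book 3 (Hollow Hills): author_id=4 -> matches Lewis
  - book 4 (The Iron Gate): author_id=4 -> matches Lewis
  - book 5 (The Long Road): author_id=3 -> matches Jones
  - book 6 (The Blue Door): author_id=1 -> matches Mitchell
  - book 7 (Empty Rooms): author_id=3 -> matches Jones
  - book 8 (River Crossing): author_id=NULL, no match -> dropped
  - book 9 (The Red Mountain): author_id=2 -> matches Young
So 1 of 9 rows is dropped.

SQL:
SELECT a.title, b.name AS author
FROM books a
INNER JOIN authors b ON a.author_id = b.id

Result:
title            | author  
-----------------+---------
Winter Gardens   | Lewis   
The Old House    | Jones   
Hollow Hills     | Lewis   
The Iron Gate    | Lewis   
The Long Road    | Jones   
The Blue Door    | Mitchell
Empty Rooms      | Jones   
The Red Mountain | Young   


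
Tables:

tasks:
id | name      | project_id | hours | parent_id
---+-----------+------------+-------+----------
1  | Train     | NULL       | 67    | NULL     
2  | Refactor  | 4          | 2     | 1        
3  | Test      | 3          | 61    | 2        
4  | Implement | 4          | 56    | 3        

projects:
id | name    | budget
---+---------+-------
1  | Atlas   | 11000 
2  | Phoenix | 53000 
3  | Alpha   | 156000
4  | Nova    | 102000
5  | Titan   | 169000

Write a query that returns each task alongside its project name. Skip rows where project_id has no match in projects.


INNER JOIN keeps only tasks rows whose project_id matches an id in projects. Walk through each task:
  - task 1 (Train): project_id=NULL, no match -> dropped
  - task 2 (Refactor): project_id=4 -> matches Nova
  - task 3 (Test): project_id=3 -> matches Alpha
  - task 4 (Implement): project_id=4 -> matches Nova
So 1 of 4 rows is dropped.

SQL:
SELECT a.name, b.name AS project
FROM tasks a
INNER JOIN projects b ON a.project_id = b.id

Result:
name      | project
----------+--------
Refactor  | Nova   
Test      | Alpha  
Implement | Nova   


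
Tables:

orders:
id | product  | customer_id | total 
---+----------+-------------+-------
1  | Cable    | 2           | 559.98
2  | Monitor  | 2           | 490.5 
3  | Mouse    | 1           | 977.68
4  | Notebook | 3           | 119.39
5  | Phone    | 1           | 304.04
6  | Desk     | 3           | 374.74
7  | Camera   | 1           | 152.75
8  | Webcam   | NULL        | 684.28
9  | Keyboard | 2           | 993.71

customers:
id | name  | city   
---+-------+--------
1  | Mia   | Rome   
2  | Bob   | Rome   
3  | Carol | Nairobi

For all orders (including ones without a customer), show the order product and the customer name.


LEFT JOIN keeps every row from orders (the left table); where customer_id has no match in customers, the customer columns become NULL. Walk through each order:
  - order 1 (Cable): customer_id=2 -> matches Bob
  - order 2 (Monitor): customer_id=2 -> matches Bob
  - order 3 (Mouse): customer_id=1 -> matches Mia
  - order 4 (Notebook): customer_id=3 -> matches Carol
  - order 5 (Phone): customer_id=1 -> matches Mia
  - order 6 (Desk): customer_id=3 -> matches Carol
  - order 7 (Camera): customer_id=1 -> matches Mia
  - order 8 (Webcam): customer_id=NULL, no match -> kept with NULL
  - order 9 (Keyboard): customer_id=2 -> matches Bob
All 9 rows appear; 1 has NULL customer.

SQL:
SELECT a.product, b.name AS customer
FROM orders a
LEFT JOIN customers b ON a.customer_id = b.id

Result:
product  | customer
---------+---------
Cable    | Bob     
Monitor  | Bob     
Mouse    | Mia     
Notebook | Carol   
Phone    | Mia     
Desk     | Carol   
Camera   | Mia     
Webcam   | NULL    
Keyboard | Bob     


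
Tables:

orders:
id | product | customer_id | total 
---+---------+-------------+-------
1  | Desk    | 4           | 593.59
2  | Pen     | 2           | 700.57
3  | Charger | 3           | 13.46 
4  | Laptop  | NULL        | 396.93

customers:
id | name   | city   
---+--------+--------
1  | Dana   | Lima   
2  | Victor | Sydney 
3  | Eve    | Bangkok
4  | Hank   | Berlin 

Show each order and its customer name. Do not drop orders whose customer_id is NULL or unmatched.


LEFT JOIN keeps every row from orders (the left table); where customer_id has no match in customers, the customer columns become NULL. Walk through each order:
  - order 1 (Desk): customer_id=4 -> matches Hank
  - order 2 (Pen): customer_id=2 -> matches Victor
  - order 3 (Charger): customer_id=3 -> matches Eve
  - order 4 (Laptop): customer_id=NULL, no match -> kept with NULL
All 4 rows appear; 1 has NULL customer.

SQL:
SELECT a.product, b.name AS customer
FROM orders a
LEFT JOIN customers b ON a.customer_id = b.id

Result:
product | customer
--------+---------
Desk    | Hank    
Pen     | Victor  
Charger | Eve     
Laptop  | NULL    


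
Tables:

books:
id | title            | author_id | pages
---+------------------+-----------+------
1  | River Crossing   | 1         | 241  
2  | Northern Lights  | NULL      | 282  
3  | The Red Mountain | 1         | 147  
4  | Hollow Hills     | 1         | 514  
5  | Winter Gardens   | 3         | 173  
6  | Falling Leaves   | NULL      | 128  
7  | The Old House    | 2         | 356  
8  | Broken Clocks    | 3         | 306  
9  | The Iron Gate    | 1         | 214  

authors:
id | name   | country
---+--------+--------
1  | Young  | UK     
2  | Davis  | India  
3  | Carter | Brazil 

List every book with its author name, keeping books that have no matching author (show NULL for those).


LEFT JOIN keeps every row from books (the left table); where author_id has no match in authors, the author columns become NULL. Walk through each book:
  - book 1 (River Crossing): author_id=1 -> matches Young
  - book 2 (Northern Lights): author_id=NULL, no match -> kept with NULL
  - book 3 (The Red Mountain): author_id=1 -> matches Young
  - book 4 (Hollow Hills): author_id=1 -> matches Young
  - book 5 (Winter Gardens): author_id=3 -> matches Carter
  - book 6 (Falling Leaves): author_id=NULL, no match -> kept with NULL
  - book 7 (The Old House): author_id=2 -> matches Davis
  - book 8 (Broken Clocks): author_id=3 -> matches Carter
  - book 9 (The Iron Gate): author_id=1 -> matches Young
All 9 rows appear; 2 have NULL author.

SQL:
SELECT a.title, b.name AS author
FROM books a
LEFT JOIN authors b ON a.author_id = b.id

Result:
title            | author
-----------------+-------
River Crossing   | Young 
Northern Lights  | NULL  
The Red Mountain | Young 
Hollow Hills     | Young 
Winter Gardens   | Carter
Falling Leaves   | NULL  
The Old House    | Davis 
Broken Clocks    | Carter
The Iron Gate    | Young 


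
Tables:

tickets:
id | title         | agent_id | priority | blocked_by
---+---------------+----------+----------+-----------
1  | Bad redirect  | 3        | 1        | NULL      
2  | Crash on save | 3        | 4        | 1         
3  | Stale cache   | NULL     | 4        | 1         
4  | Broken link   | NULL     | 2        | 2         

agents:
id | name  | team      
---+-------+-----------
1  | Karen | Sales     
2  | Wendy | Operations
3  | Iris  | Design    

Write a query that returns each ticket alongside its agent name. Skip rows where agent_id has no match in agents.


INNER JOIN keeps only tickets rows whose agent_id matches an id in agents. Walk through each ticket:
  - ticket 1 (Bad redirect): agent_id=3 -> matches Iris
  - ticket 2 (Crash on save): agent_id=3 -> matches Iris
  - ticket 3 (Stale cache): agent_id=NULL, no match -> dropped
  - ticket 4 (Broken link): agent_id=NULL, no match -> dropped
So 2 of 4 rows are dropped.

SQL:
SELECT a.title, b.name AS agent
FROM tickets a
INNER JOIN agents b ON a.agent_id = b.id

Result:
title         | agent
--------------+------
Bad redirect  | Iris 
Crash on save | Iris 


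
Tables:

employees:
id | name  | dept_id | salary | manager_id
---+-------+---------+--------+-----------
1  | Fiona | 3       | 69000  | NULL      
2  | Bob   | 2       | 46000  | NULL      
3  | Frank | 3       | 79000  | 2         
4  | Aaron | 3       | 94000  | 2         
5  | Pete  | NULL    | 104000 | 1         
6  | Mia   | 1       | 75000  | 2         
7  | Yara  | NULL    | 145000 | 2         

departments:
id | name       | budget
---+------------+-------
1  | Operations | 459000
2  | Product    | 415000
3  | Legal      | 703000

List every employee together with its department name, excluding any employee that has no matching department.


INNER JOIN keeps only employees rows whose dept_id matches an id in departments. Walk through each employee:
  - employee 1 (Fiona): dept_id=3 -> matches Legal
  - employee 2 (Bob): dept_id=2 -> matches Product
  - employee 3 (Frank): dept_id=3 -> matches Legal
  - employee 4 (Aaron): dept_id=3 -> matches Legal
  - employee 5 (Pete): dept_id=NULL, no match -> dropped
  - employee 6 (Mia): dept_id=1 -> matches Operations
  - employee 7 (Yara): dept_id=NULL, no match -> dropped
So 2 of 7 rows are dropped.

SQL:
SELECT a.name, b.name AS department
FROM employees a
INNER JOIN departments b ON a.dept_id = b.id

Result:
name  | department
------+-----------
Fiona | Legal     
Bob   | Product   
Frank | Legal     
Aaron | Legal     
Mia   | Operations


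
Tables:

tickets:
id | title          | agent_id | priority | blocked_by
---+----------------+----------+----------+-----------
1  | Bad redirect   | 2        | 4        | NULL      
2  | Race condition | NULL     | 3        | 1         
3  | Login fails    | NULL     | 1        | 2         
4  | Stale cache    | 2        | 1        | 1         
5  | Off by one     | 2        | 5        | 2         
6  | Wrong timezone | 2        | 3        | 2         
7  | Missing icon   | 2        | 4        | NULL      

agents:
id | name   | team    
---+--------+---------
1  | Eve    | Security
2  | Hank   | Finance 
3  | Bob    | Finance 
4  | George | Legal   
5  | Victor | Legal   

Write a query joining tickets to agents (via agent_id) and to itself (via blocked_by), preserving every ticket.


Two LEFT JOINs from the same base table tickets: one to agents via agent_id, one to tickets itself via blocked_by. Both are LEFT so every ticket is preserved.
Match against agents:
  - ticket 1 (Bad redirect): agent_id=2 -> matches Hank
  - ticket 2 (Race condition): agent_id=NULL, no match -> kept with NULL
  - ticket 3 (Login fails): agent_id=NULL, no match -> kept with NULL
  - ticket 4 (Stale cache): agent_id=2 -> matches Hank
  - ticket 5 (Off by one): agent_id=2 -> matches Hank
  - ticket 6 (Wrong timezone): agent_id=2 -> matches Hank
  - ticket 7 (Missing icon): agent_id=2 -> matches Hank
Match against tickets (self):
  - ticket 1 (Bad redirect): blocked_by=NULL -> NULL
  - ticket 2 (Race condition): blocked_by=1 -> Bad redirect
  - ticket 3 (Login fails): blocked_by=2 -> Race condition
  - ticket 4 (Stale cache): blocked_by=1 -> Bad redirect
  - ticket 5 (Off by one): blocked_by=2 -> Race condition
  - ticket 6 (Wrong timezone): blocked_by=2 -> Race condition
  - ticket 7 (Missing icon): blocked_by=NULL -> NULL

SQL:
SELECT a.title, b.name AS agent, c.title AS blocked_by
FROM tickets a
LEFT JOIN agents b ON a.agent_id = b.id
LEFT JOIN tickets c ON a.blocked_by = c.id

Result:
title          | agent | blocked_by    
---------------+-------+---------------
Bad redirect   | Hank  | NULL          
Race condition | NULL  | Bad redirect  
Login fails    | NULL  | Race condition
Stale cache    | Hank  | Bad redirect  
Off by one     | Hank  | Race condition
Wrong timezone | Hank  | Race condition
Missing icon   | Hank  | NULL          


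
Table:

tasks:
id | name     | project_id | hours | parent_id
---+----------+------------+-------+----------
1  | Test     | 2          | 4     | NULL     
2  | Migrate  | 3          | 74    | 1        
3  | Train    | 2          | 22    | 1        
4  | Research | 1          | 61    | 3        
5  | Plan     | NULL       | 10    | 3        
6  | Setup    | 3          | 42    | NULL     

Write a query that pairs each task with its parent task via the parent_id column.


This is a self-join: tasks is joined to a second copy of itself, matching each row's parent_id to another row's id. Use LEFT JOIN so rows with parent_id=NULL are kept.
  - task 1 (Test): parent_id=NULL -> NULL
  - task 2 (Migrate): parent_id=1 -> Test
  - task 3 (Train): parent_id=1 -> Test
  - task 4 (Research): parent_id=3 -> Train
  - task 5 (Plan): parent_id=3 -> Train
  - task 6 (Setup): parent_id=NULL -> NULL

SQL:
SELECT a.name AS item, b.name AS parent
FROM tasks a
LEFT JOIN tasks b ON a.parent_id = b.id

Result:
item     | parent
---------+-------
Test     | NULL  
Migrate  | Test  
Train    | Test  
Research | Train 
Plan     | Train 
Setup    | NULL  


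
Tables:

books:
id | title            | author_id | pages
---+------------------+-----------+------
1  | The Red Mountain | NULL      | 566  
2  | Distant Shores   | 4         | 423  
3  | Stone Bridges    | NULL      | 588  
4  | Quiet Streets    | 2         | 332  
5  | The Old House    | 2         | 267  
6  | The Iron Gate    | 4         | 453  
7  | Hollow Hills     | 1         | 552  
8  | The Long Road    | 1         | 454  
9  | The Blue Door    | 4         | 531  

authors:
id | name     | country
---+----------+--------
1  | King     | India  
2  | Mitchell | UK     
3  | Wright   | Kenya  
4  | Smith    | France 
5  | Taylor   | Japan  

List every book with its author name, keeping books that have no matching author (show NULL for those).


LEFT JOIN keeps every row from books (the left table); where author_id has no match in authors, the author columns become NULL. Walk through each book:
  - book 1 (The Red Mountain): author_id=NULL, no match -> kept with NULL
  - book 2 (Distant Shores): author_id=4 -> matches Smith
  - book 3 (Stone Bridges): author_id=NULL, no match -> kept with NULL
  - book 4 (Quiet Streets): author_id=2 -> matches Mitchell
  - book 5 (The Old House): author_id=2 -> matches Mitchell
  - book 6 (The Iron Gate): author_id=4 -> matches Smith
  - book 7 (Hollow Hills): author_id=1 -> matches King
  - book 8 (The Long Road): author_id=1 -> matches King
  - book 9 (The Blue Door): author_id=4 -> matches Smith
All 9 rows appear; 2 have NULL author.

SQL:
SELECT a.title, b.name AS author
FROM books a
LEFT JOIN authors b ON a.author_id = b.id

Result:
title            | author  
-----------------+---------
The Red Mountain | NULL    
Distant Shores   | Smith   
Stone Bridges    | NULL    
Quiet Streets    | Mitchell
The Old House    | Mitchell
The Iron Gate    | Smith   
Hollow Hills     | King    
The Long Road    | King    
The Blue Door    | Smith   


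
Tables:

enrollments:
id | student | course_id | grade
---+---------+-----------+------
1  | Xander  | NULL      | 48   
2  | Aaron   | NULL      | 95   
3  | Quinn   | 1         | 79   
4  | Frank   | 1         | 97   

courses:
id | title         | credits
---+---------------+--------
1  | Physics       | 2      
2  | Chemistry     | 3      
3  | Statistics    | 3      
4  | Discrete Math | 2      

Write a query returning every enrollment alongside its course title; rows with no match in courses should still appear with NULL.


LEFT JOIN keeps every row from enrollments (the left table); where course_id has no match in courses, the course columns become NULL. Walk through each enrollment:
  - enrollment 1 (Xander): course_id=NULL, no match -> kept with NULL
  - enrollment 2 (Aaron): course_id=NULL, no match -> kept with NULL
  - enrollment 3 (Quinn): course_id=1 -> matches Physics
  - enrollment 4 (Frank): course_id=1 -> matches Physics
All 4 rows appear; 2 have NULL course.

SQL:
SELECT a.student, b.title AS course
FROM enrollments a
LEFT JOIN courses b ON a.course_id = b.id

Result:
student | course 
--------+--------
Xander  | NULL   
Aaron   | NULL   
Quinn   | Physics
Frank   | Physics


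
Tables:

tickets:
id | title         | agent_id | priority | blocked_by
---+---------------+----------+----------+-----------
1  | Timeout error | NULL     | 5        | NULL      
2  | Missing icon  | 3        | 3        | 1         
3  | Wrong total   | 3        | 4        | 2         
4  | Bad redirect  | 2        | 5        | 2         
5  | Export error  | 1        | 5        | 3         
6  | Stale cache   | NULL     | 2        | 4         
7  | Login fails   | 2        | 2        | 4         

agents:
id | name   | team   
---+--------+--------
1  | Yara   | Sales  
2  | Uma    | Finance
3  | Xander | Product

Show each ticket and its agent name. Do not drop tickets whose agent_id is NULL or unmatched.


LEFT JOIN keeps every row from tickets (the left table); where agent_id has no match in agents, the agent columns become NULL. Walk through each ticket:
  - ticket 1 (Timeout error): agent_id=NULL, no match -> kept with NULL
  - ticket 2 (Missing icon): agent_id=3 -> matches Xander
  - ticket 3 (Wrong total): agent_id=3 -> matches Xander
  - ticket 4 (Bad redirect): agent_id=2 -> matches Uma
  - ticket 5 (Export error): agent_id=1 -> matches Yara
  - ticket 6 (Stale cache): agent_id=NULL, no match -> kept with NULL
  - ticket 7 (Login fails): agent_id=2 -> matches Uma
All 7 rows appear; 2 have NULL agent.

SQL:
SELECT a.title, b.name AS agent
FROM tickets a
LEFT JOIN agents b ON a.agent_id = b.id

Result:
title         | agent 
--------------+-------
Timeout error | NULL  
Missing icon  | Xander
Wrong total   | Xander
Bad redirect  | Uma   
Export error  | Yara  
Stale cache   | NULL  
Login fails   | Uma   


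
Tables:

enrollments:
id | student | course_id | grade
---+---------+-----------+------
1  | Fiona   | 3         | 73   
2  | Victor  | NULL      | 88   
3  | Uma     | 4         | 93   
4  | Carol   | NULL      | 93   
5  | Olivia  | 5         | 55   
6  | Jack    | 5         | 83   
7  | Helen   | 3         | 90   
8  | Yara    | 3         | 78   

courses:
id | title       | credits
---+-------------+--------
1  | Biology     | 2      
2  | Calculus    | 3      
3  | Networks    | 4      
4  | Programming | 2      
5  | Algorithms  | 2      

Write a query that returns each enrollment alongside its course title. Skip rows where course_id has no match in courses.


INNER JOIN keeps only enrollments rows whose course_id matches an id in courses. Walk through each enrollment:
  - enrollment 1 (Fiona): course_id=3 -> matches Networks
  - enrollment 2 (Victor): course_id=NULL, no match -> dropped
  - enrollment 3 (Uma): course_id=4 -> matches Programming
  - enrollment 4 (Carol): course_id=NULL, no match -> dropped
  - enrollment 5 (Olivia): course_id=5 -> matches Algorithms
  - enrollment 6 (Jack): course_id=5 -> matches Algorithms
  - enrollment 7 (Helen): course_id=3 -> matches Networks
  - enrollment 8 (Yara): course_id=3 -> matches Networks
So 2 of 8 rows are dropped.

SQL:
SELECT a.student, b.title AS course
FROM enrollments a
INNER JOIN courses b ON a.course_id = b.id

Result:
student | course     
--------+------------
Fiona   | Networks   
Uma     | Programming
Olivia  | Algorithms 
Jack    | Algorithms 
Helen   | Networks   
Yara    | Networks   


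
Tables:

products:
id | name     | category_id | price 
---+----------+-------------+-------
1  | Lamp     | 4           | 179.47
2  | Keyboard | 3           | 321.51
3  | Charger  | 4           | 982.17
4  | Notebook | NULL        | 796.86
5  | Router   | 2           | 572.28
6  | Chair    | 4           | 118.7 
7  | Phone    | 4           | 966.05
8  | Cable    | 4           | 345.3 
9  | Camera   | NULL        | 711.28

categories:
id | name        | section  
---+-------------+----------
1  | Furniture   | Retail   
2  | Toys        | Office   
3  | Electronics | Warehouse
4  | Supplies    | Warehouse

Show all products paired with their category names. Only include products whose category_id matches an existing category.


INNER JOIN keeps only products rows whose category_id matches an id in categories. Walk through each product:
  - product 1 (Lamp): category_id=4 -> matches Supplies
  - product 2 (Keyboard): category_id=3 -> matches Electronics
  - product 3 (Charger): category_id=4 -> matches Supplies
  - product 4 (Notebook): category_id=NULL, no match -> dropped
  - product 5 (Router): category_id=2 -> matches Toys
  - product 6 (Chair): category_id=4 -> matches Supplies
  - product 7 (Phone): category_id=4 -> matches Supplies
  - product 8 (Cable): category_id=4 -> matches Supplies
  - product 9 (Camera): category_id=NULL, no match -> dropped
So 2 of 9 rows are dropped.

SQL:
SELECT a.name, b.name AS category
FROM products a
INNER JOIN categories b ON a.category_id = b.id

Result:
name     | category   
---------+------------
Lamp     | Supplies   
Keyboard | Electronics
Charger  | Supplies   
Router   | Toys       
Chair    | Supplies   
Phone    | Supplies   
Cable    | Supplies   


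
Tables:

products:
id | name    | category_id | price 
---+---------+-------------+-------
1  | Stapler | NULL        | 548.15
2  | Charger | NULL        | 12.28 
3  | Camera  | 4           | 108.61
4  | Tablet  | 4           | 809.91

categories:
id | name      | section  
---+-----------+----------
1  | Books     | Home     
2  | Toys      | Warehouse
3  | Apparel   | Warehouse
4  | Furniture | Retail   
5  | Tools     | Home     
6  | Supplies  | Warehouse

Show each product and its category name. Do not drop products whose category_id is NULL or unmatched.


LEFT JOIN keeps every row from products (the left table); where category_id has no match in categories, the category columns become NULL. Walk through each product:
  - product 1 (Stapler): category_id=NULL, no match -> kept with NULL
  - product 2 (Charger): category_id=NULL, no match -> kept with NULL
  - product 3 (Camera): category_id=4 -> matches Furniture
  - product 4 (Tablet): category_id=4 -> matches Furniture
All 4 rows appear; 2 have NULL category.

SQL:
SELECT a.name, b.name AS category
FROM products a
LEFT JOIN categories b ON a.category_id = b.id

Result:
name    | category 
--------+----------
Stapler | NULL     
Charger | NULL     
Camera  | Furniture
Tablet  | Furniture


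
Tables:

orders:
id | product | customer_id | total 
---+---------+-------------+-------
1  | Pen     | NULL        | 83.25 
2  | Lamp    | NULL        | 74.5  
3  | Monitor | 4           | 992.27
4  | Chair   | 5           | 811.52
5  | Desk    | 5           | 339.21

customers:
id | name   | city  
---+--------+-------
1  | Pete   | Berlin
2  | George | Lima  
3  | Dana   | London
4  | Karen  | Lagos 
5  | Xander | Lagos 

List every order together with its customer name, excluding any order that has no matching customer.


INNER JOIN keeps only orders rows whose customer_id matches an id in customers. Walk through each order:
  - order 1 (Pen): customer_id=NULL, no match -> dropped
  - order 2 (Lamp): customer_id=NULL, no match -> dropped
  - order 3 (Monitor): customer_id=4 -> matches Karen
  - order 4 (Chair): customer_id=5 -> matches Xander
  - order 5 (Desk): customer_id=5 -> matches Xander
So 2 of 5 rows are dropped.

SQL:
SELECT a.product, b.name AS customer
FROM orders a
INNER JOIN customers b ON a.customer_id = b.id

Result:
product | customer
--------+---------
Monitor | Karen   
Chair   | Xander  
Desk    | Xander  


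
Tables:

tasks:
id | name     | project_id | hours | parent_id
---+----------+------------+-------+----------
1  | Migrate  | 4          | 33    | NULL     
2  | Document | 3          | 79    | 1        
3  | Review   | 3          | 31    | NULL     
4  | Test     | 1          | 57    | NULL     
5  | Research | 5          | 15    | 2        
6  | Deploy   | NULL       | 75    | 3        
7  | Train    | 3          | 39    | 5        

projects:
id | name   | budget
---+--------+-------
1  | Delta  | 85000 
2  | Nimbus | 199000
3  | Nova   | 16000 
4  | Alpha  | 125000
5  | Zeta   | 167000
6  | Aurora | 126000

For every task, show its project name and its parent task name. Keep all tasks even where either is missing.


Two LEFT JOINs from the same base table tasks: one to projects via project_id, one to tasks itself via parent_id. Both are LEFT so every task is preserved.
Match against projects:
  - task 1 (Migrate): project_id=4 -> matches Alpha
  - task 2 (Document): project_id=3 -> matches Nova
  - task 3 (Review): project_id=3 -> matches Nova
  - task 4 (Test): project_id=1 -> matches Delta
  - task 5 (Research): project_id=5 -> matches Zeta
  - task 6 (Deploy): project_id=NULL, no match -> kept with NULL
  - task 7 (Train): project_id=3 -> matches Nova
Match against tasks (self):
  - task 1 (Migrate): parent_id=NULL -> NULL
  - task 2 (Document): parent_id=1 -> Migrate
  - task 3 (Review): parent_id=NULL -> NULL
  - task 4 (Test): parent_id=NULL -> NULL
  - task 5 (Research): parent_id=2 -> Document
  - task 6 (Deploy): parent_id=3 -> Review
  - task 7 (Train): parent_id=5 -> Research

SQL:
SELECT a.name, b.name AS project, c.name AS parent
FROM tasks a
LEFT JOIN projects b ON a.project_id = b.id
LEFT JOIN tasks c ON a.parent_id = c.id

Result:
name     | project | parent  
---------+---------+---------
Migrate  | Alpha   | NULL    
Document | Nova    | Migrate 
Review   | Nova    | NULL    
Test     | Delta   | NULL    
Research | Zeta    | Document
Deploy   | NULL    | Review  
Train    | Nova    | Research


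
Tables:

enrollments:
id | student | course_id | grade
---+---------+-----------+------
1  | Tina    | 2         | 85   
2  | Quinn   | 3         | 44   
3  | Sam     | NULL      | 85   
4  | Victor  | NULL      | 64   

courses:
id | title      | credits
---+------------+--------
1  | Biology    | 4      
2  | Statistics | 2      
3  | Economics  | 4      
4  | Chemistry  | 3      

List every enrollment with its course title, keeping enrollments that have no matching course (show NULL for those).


LEFT JOIN keeps every row from enrollments (the left table); where course_id has no match in courses, the course columns become NULL. Walk through each enrollment:
  - enrollment 1 (Tina): course_id=2 -> matches Statistics
  - enrollment 2 (Quinn): course_id=3 -> matches Economics
  - enrollment 3 (Sam): course_id=NULL, no match -> kept with NULL
  - enrollment 4 (Victor): course_id=NULL, no match -> kept with NULL
All 4 rows appear; 2 have NULL course.

SQL:
SELECT a.student, b.title AS course
FROM enrollments a
LEFT JOIN courses b ON a.course_id = b.id

Result:
student | course    
--------+-----------
Tina    | Statistics
Quinn   | Economics 
Sam     | NULL      
Victor  | NULL      


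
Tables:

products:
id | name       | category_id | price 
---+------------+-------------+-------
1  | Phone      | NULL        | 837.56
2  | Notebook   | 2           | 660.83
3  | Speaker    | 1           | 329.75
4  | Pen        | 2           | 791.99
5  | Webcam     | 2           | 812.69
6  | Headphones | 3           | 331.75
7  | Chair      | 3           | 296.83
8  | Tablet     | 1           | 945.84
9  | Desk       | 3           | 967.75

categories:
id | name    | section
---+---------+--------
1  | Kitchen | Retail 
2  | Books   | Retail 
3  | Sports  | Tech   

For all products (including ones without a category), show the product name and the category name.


LEFT JOIN keeps every row from products (the left table); where category_id has no match in categories, the category columns become NULL. Walk through each product:
  - product 1 (Phone): category_id=NULL, no match -> kept with NULL
  - product 2 (Notebook): category_id=2 -> matches Books
  - product 3 (Speaker): category_id=1 -> matches Kitchen
  - product 4 (Pen): category_id=2 -> matches Books
  - product 5 (Webcam): category_id=2 -> matches Books
  - product 6 (Headphones): category_id=3 -> matches Sports
  - product 7 (Chair): category_id=3 -> matches Sports
  - product 8 (Tablet): category_id=1 -> matches Kitchen
  - product 9 (Desk): category_id=3 -> matches Sports
All 9 rows appear; 1 has NULL category.

SQL:
SELECT a.name, b.name AS category
FROM products a
LEFT JOIN categories b ON a.category_id = b.id

Result:
name       | category
-----------+---------
Phone      | NULL    
Notebook   | Books   
Speaker    | Kitchen 
Pen        | Books   
Webcam     | Books   
Headphones | Sports  
Chair      | Sports  
Tablet     | Kitchen 
Desk       | Sports  


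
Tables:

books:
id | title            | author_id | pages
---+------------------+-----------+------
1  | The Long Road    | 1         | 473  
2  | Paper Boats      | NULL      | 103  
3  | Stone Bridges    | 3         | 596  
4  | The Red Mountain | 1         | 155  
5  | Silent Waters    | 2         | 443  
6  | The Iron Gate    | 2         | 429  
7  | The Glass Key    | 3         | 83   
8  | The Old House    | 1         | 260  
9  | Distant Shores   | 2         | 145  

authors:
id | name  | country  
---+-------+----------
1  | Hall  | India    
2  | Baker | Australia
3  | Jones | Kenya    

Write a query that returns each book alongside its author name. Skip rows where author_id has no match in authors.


INNER JOIN keeps only books rows whose author_id matches an id in authors. Walk through each book:
  - book 1 (The Long Road): author_id=1 -> matches Hall
  - book 2 (Paper Boats): author_id=NULL, no match -> dropped
  - book 3 (Stone Bridges): author_id=3 -> matches Jones
  - book 4 (The Red Mountain): author_id=1 -> matches Hall
  - book 5 (Silent Waters): author_id=2 -> matches Baker
  - book 6 (The Iron Gate): author_id=2 -> matches Baker
  - book 7 (The Glass Key): author_id=3 -> matches Jones
  - book 8 (The Old House): author_id=1 -> matches Hall
  - book 9 (Distant Shores): author_id=2 -> matches Baker
So 1 of 9 rows is dropped.

SQL:
SELECT a.title, b.name AS author
FROM books a
INNER JOIN authors b ON a.author_id = b.id

Result:
title            | author
-----------------+-------
The Long Road    | Hall  
Stone Bridges    | Jones 
The Red Mountain | Hall  
Silent Waters    | Baker 
The Iron Gate    | Baker 
The Glass Key    | Jones 
The Old House    | Hall  
Distant Shores   | Baker 


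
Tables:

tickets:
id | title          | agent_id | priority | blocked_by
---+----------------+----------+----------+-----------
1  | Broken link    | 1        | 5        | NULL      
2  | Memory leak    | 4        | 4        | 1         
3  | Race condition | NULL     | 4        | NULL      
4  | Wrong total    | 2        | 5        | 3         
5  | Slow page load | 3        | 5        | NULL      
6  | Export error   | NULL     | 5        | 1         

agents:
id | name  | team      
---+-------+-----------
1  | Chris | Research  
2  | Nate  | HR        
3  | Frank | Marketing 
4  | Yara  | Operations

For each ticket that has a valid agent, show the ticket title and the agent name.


INNER JOIN keeps only tickets rows whose agent_id matches an id in agents. Walk through each ticket:
  - ticket 1 (Broken link): agent_id=1 -> matches Chris
  - ticket 2 (Memory leak): agent_id=4 -> matches Yara
  - ticket 3 (Race condition): agent_id=NULL, no match -> dropped
  - ticket 4 (Wrong total): agent_id=2 -> matches Nate
  - ticket 5 (Slow page load): agent_id=3 -> matches Frank
  - ticket 6 (Export error): agent_id=NULL, no match -> dropped
So 2 of 6 rows are dropped.

SQL:
SELECT a.title, b.name AS agent
FROM tickets a
INNER JOIN agents b ON a.agent_id = b.id

Result:
title          | agent
---------------+------
Broken link    | Chris
Memory leak    | Yara 
Wrong total    | Nate 
Slow page load | Frank
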